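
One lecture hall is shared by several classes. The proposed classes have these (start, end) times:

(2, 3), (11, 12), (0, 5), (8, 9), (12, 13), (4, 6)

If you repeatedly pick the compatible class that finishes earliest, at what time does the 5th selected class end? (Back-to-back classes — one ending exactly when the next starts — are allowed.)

13

By end time: (2,3), (0,5), (4,6), (8,9), (11,12), (12,13).
Pick (2,3); next start ≥ 3 → (4,6); next start ≥ 6 → (8,9); next start ≥ 9 → (11,12); next start ≥ 12 → (12,13).
Selected: (2,3) (4,6) (8,9) (11,12) (12,13)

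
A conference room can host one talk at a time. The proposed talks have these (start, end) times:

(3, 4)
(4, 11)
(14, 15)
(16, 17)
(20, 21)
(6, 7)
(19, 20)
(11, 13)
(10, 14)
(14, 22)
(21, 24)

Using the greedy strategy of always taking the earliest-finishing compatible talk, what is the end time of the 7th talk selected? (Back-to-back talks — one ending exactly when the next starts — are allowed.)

Sorted by end: (3,4)  (6,7)  (4,11)  (11,13)  (10,14)  (14,15)  (16,17)  (19,20)  (20,21)  (14,22)  (21,24)
take (3,4); take (6,7); take (11,13); take (14,15); take (16,17); take (19,20); take (20,21); take (21,24).
Selected: (3,4) (6,7) (11,13) (14,15) (16,17) (19,20) (20,21) (21,24)

21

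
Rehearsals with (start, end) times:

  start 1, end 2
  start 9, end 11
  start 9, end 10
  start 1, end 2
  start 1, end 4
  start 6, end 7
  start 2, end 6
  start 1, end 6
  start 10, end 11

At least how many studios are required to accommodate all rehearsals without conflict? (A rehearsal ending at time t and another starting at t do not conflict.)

4

starts: [1, 1, 1, 1, 2, 6, 9, 9, 10]
ends:   [2, 2, 4, 6, 6, 7, 10, 11, 11]
s1→1 s1→2 s1→3 s1→4  — peak 4.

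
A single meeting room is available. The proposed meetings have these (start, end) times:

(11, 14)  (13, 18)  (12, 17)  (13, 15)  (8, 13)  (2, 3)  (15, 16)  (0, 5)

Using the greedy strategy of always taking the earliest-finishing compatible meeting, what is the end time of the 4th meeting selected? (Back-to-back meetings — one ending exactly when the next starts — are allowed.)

By end time: (2,3), (0,5), (8,13), (11,14), (13,15), (15,16), (12,17), (13,18).
Pick (2,3); next start ≥ 3 → (8,13); next start ≥ 13 → (13,15); next start ≥ 15 → (15,16).
Selected: (2,3) (8,13) (13,15) (15,16)

16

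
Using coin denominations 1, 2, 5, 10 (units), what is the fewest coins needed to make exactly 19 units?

4

19 = 1×10 + 1×5 + 2×2
Total coins = 1 + 1 + 2 = 4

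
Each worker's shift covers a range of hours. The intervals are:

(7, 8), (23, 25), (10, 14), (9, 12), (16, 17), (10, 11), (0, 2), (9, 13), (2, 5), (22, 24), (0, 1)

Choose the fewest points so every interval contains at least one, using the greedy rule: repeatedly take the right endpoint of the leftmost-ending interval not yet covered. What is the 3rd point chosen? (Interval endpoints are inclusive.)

8

Process intervals by earliest right end; each time one isn't hit yet, stab at its right endpoint.
By right end: [0,1]  [0,2]  [2,5]  [7,8]  [10,11]  [9,12]  [9,13]  [10,14]  [16,17]  [22,24]  [23,25]
[0,1] uncovered → point at 1; [2,5] uncovered → point at 5; [7,8] uncovered → point at 8; [10,11] uncovered → point at 11; [16,17] uncovered → point at 17; [22,24] uncovered → point at 24.
Points: 1, 5, 8, 11, 17, 24 (6 total).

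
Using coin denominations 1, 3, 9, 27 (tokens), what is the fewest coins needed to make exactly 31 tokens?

31 − 1×27→4 − 1×3→1 − 1×1→0
Total coins = 1 + 1 + 1 = 3

3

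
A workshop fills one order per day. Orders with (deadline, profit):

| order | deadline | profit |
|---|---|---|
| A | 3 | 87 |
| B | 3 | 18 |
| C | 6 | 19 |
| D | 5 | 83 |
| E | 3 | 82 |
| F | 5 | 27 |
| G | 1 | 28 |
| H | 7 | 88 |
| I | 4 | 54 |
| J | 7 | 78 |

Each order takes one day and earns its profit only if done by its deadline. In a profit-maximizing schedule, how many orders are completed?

7

Sort by profit descending; place each in the latest free slot ≤ its deadline.
By profit: H(d7,88), A(d3,87), D(d5,83), E(d3,82), J(d7,78), I(d4,54), G(d1,28), F(d5,27), C(d6,19), B(d3,18)
H→slot 7; A→slot 3; D→slot 5; E→slot 2; J→slot 6; I→slot 4; G→slot 1; F skipped; C skipped; B skipped.
7 of 10 scheduled.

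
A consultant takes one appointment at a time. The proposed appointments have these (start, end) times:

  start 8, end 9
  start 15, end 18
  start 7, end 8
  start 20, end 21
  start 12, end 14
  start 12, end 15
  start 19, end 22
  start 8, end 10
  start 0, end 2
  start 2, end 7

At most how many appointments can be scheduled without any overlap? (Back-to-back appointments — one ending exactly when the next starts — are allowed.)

7

Sort by end time and greedily take each interval whose start is ≥ the last chosen end.
By end time: (0,2), (2,7), (7,8), (8,9), (8,10), (12,14), (12,15), (15,18), (20,21), (19,22).
Pick (0,2); next start ≥ 2 → (2,7); next start ≥ 7 → (7,8); next start ≥ 8 → (8,9); next start ≥ 9 → (12,14); next start ≥ 14 → (15,18); next start ≥ 18 → (20,21).
Selected 7 appointments.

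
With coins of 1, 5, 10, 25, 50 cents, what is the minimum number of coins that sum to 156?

156 − 3×50→6 − 1×5→1 − 1×1→0
Total coins = 3 + 1 + 1 = 5

5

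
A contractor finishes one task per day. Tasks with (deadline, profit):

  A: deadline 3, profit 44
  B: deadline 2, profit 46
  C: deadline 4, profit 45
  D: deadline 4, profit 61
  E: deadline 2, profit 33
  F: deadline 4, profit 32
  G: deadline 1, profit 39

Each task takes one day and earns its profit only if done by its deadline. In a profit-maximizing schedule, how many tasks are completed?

4

Take jobs in profit order; each goes to the latest open slot no later than its deadline.
Profit order: D=61 B=46 C=45 A=44 G=39 E=33 F=32
Assign: D→slot 4, B→slot 2, C→slot 3, A→slot 1, G skipped, E skipped, F skipped.
Slots: [1:A] [2:B] [3:C] [4:D]
4 of 7 scheduled.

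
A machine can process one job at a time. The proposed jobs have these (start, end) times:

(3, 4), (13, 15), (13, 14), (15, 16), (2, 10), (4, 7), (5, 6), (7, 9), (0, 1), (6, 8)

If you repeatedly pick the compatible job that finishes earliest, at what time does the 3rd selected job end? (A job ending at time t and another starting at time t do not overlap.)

Sort by end time and greedily take each interval whose start is ≥ the last chosen end.
By end time: (0,1), (3,4), (5,6), (4,7), (6,8), (7,9), (2,10), (13,14), (13,15), (15,16).
Pick (0,1); next start ≥ 1 → (3,4); next start ≥ 4 → (5,6); next start ≥ 6 → (6,8); next start ≥ 8 → (13,14); next start ≥ 14 → (15,16).
Selected: (0,1) (3,4) (5,6) (6,8) (13,14) (15,16)

6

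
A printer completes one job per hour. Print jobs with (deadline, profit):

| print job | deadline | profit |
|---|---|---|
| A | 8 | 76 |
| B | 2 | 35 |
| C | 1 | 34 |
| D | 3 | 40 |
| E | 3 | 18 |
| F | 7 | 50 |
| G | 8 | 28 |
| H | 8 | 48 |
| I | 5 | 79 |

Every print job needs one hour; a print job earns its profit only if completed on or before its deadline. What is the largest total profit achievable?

Take jobs in profit order; each goes to the latest open slot no later than its deadline.
By profit: I(d5,79), A(d8,76), F(d7,50), H(d8,48), D(d3,40), B(d2,35), C(d1,34), G(d8,28), E(d3,18)
I→slot 5; A→slot 8; F→slot 7; H→slot 6; D→slot 3; B→slot 2; C→slot 1; G→slot 4; E skipped.
Profit = 34 + 35 + 40 + 28 + 79 + 48 + 50 + 76 = 390

390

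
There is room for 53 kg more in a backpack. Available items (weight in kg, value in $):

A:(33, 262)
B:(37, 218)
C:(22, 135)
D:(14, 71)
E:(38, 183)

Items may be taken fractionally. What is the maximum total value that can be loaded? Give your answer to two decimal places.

384.73

Order: A (262/33=7.94) > C (135/22=6.14) > B (218/37=5.89) > D (71/14=5.07) > E (183/38=4.82)
Fill: take A (33 @ 262) → take 20/22 of C → 122.73; 53/53 used.
Total value = 384.73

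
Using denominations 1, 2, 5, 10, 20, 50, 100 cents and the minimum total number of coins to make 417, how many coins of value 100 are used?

417 = 4×100 + 1×10 + 1×5 + 1×2
Count of 100: 4

4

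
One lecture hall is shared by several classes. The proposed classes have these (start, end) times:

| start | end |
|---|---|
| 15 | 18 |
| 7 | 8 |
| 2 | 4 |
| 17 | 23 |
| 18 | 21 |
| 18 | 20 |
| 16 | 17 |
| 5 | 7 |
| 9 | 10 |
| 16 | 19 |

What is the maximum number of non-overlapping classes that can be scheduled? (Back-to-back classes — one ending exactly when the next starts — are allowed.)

Sorted by end: (2,4)  (5,7)  (7,8)  (9,10)  (16,17)  (15,18)  (16,19)  (18,20)  (18,21)  (17,23)
take (2,4); take (5,7); take (7,8); take (9,10); take (16,17); take (18,20).
Selected 6 classes.

6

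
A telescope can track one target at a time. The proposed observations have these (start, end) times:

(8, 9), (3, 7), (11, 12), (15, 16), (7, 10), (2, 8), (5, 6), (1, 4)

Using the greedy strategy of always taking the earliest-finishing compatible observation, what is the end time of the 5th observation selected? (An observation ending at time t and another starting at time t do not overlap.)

16

Sorted by end: (1,4)  (5,6)  (3,7)  (2,8)  (8,9)  (7,10)  (11,12)  (15,16)
take (1,4); take (5,6); skip (3,7); take (8,9); skip (7,10); take (11,12); take (15,16).
Selected: (1,4) (5,6) (8,9) (11,12) (15,16)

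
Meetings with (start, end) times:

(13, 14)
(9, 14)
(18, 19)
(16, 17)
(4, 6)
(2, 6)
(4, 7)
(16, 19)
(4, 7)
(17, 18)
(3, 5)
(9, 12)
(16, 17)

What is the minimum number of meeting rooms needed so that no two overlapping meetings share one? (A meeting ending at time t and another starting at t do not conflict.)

5

The answer is the maximum number of intervals overlapping at any instant.
Events (time:±→running): 2:+→1 3:+→2 4:+→3 4:+→4 4:+→5 … peak 5.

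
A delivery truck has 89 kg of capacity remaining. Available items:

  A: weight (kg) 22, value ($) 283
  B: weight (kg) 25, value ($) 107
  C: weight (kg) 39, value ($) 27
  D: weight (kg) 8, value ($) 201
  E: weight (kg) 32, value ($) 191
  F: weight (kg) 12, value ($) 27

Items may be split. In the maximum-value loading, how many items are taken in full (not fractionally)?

Greedy by value/weight ratio, highest first.
Order: D (201/8=25.12) > A (283/22=12.86) > E (191/32=5.97) > B (107/25=4.28) > F (27/12=2.25) > C (27/39=0.69)
Fill: take D (8 @ 201) → take A (22 @ 283) → take E (32 @ 191) → take B (25 @ 107) → take 2/12 of F → 4.50; 89/89 used.
4 item(s) taken whole; one partial (take 2/12 of F).

4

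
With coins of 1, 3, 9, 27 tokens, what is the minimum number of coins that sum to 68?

6

Greedy: take as many of the largest coin as possible, then repeat with the remainder.
68 = 2×27 + 1×9 + 1×3 + 2×1
Total coins = 2 + 1 + 1 + 2 = 6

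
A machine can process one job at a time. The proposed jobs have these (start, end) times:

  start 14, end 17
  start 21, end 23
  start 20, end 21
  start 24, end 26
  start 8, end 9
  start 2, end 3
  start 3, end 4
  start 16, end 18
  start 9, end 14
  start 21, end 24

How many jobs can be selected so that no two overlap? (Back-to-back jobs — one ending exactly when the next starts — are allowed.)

8

Greedy by earliest finish: after sorting by end time, pick each interval compatible with the last pick.
Sorted by end: (2,3)  (3,4)  (8,9)  (9,14)  (14,17)  (16,18)  (20,21)  (21,23)  (21,24)  (24,26)
take (2,3); take (3,4); take (8,9); take (9,14); take (14,17); take (20,21); take (21,23); take (24,26).
Selected 8 jobs.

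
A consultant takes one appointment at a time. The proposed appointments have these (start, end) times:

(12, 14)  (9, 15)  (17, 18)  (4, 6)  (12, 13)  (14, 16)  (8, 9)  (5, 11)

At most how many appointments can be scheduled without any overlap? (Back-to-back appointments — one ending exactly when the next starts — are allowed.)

Order by finish time; keep every interval that doesn't clash with the previous kept one.
Sorted by end: (4,6)  (8,9)  (5,11)  (12,13)  (12,14)  (9,15)  (14,16)  (17,18)
take (4,6); take (8,9); take (12,13); skip (12,14); take (14,16); take (17,18).
Selected 5 appointments.

5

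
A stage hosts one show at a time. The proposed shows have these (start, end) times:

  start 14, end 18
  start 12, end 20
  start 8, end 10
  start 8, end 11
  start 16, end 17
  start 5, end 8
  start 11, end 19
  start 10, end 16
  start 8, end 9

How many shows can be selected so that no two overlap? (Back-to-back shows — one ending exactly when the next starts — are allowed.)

Sort by end time and greedily take each interval whose start is ≥ the last chosen end.
By end time: (5,8), (8,9), (8,10), (8,11), (10,16), (16,17), (14,18), (11,19), (12,20).
Pick (5,8); next start ≥ 8 → (8,9); next start ≥ 9 → (10,16); next start ≥ 16 → (16,17).
Selected 4 shows.

4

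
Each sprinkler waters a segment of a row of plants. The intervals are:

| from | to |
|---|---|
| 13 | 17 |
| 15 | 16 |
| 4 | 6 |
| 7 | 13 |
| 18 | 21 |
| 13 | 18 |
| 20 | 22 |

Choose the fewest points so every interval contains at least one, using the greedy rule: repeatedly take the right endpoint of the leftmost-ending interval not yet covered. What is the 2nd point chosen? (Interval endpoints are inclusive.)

Sorted: [4,6] [7,13] [15,16] [13,17] [13,18] [18,21] [20,22]
{[4,6]} hit by 6; {[7,13]} hit by 13; {[15,16],[13,17],[13,18]} hit by 16; {[18,21],[20,22]} hit by 21.
Points: 6, 13, 16, 21 (4 total).

13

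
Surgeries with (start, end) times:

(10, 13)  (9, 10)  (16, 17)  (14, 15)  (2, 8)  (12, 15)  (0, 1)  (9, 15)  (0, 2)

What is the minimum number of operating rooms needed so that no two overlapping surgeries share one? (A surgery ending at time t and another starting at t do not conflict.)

Count concurrent intervals with a sweep; the peak is the room count.
starts: [0, 0, 2, 9, 9, 10, 12, 14, 16]
ends:   [1, 2, 8, 10, 13, 15, 15, 15, 17]
s0→1 s0→2 e1→1 e2→0 s2→1 e8→0 s9→1 s9→2 e10→1 s10→2 s12→3  — peak 3.

3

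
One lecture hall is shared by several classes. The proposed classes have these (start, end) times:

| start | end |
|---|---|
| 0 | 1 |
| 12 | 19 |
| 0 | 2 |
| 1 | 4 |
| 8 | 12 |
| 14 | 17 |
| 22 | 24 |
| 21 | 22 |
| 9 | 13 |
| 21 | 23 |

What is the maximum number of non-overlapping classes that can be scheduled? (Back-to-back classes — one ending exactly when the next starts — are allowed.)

6

By end time: (0,1), (0,2), (1,4), (8,12), (9,13), (14,17), (12,19), (21,22), (21,23), (22,24).
Pick (0,1); next start ≥ 1 → (1,4); next start ≥ 4 → (8,12); next start ≥ 12 → (14,17); next start ≥ 17 → (21,22); next start ≥ 22 → (22,24).
Selected 6 classes.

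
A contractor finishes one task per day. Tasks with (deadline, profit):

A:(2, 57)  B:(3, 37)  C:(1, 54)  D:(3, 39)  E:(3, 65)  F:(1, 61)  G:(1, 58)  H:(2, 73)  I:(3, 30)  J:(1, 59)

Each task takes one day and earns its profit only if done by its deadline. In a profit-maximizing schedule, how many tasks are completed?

Take jobs in profit order; each goes to the latest open slot no later than its deadline.
Profit order: H=73 E=65 F=61 J=59 G=58 A=57 C=54 D=39 B=37 I=30
Assign: H→slot 2, E→slot 3, F→slot 1, J skipped, G skipped, A skipped, C skipped, D skipped, B skipped, I skipped.
Slots: [1:F] [2:H] [3:E]
3 of 10 scheduled.

3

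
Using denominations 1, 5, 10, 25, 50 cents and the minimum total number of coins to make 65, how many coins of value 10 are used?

65 − 1×50→15 − 1×10→5 − 1×5→0
Count of 10: 1

1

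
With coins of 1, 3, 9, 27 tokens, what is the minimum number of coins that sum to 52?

6

Use the largest denomination that fits, subtract, and repeat.
52 − 1×27→25 − 2×9→7 − 2×3→1 − 1×1→0
Total coins = 1 + 2 + 2 + 1 = 6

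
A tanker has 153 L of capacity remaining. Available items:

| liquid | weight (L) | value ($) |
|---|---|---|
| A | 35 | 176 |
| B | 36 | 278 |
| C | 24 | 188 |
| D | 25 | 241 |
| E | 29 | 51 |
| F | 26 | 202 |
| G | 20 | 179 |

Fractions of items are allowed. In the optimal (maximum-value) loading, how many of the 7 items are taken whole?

5

Ratios (sorted): D 9.64, G 8.95, C 7.83, F 7.77, B 7.72, A 5.03, E 1.76
take D (25 @ 241); take G (20 @ 179); take C (24 @ 188); take F (26 @ 202); take B (36 @ 278); take 22/35 of A → 110.63. Capacity used 153/153.
5 item(s) taken whole; one partial (take 22/35 of A).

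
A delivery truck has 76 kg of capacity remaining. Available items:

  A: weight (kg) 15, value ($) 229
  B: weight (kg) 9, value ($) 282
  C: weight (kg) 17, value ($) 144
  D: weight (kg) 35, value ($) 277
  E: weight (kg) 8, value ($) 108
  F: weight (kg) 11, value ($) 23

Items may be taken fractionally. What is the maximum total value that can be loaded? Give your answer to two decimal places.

Ratios (sorted): B 31.33, A 15.27, E 13.50, C 8.47, D 7.91, F 2.09
take B (9 @ 282); take A (15 @ 229); take E (8 @ 108); take C (17 @ 144); take 27/35 of D → 213.69. Capacity used 76/76.
Total value = 976.69

976.69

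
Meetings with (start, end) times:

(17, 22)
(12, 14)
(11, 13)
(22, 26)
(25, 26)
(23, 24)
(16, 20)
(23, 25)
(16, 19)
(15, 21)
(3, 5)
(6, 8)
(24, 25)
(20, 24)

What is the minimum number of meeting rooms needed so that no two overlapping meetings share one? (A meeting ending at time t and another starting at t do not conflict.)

4

Count concurrent intervals with a sweep; the peak is the room count.
Events (time:±→running): 3:+→1 5:-→0 6:+→1 8:-→0 11:+→1 12:+→2 13:-→1 14:-→0 15:+→1 16:+→2 16:+→3 17:+→4 … peak 4.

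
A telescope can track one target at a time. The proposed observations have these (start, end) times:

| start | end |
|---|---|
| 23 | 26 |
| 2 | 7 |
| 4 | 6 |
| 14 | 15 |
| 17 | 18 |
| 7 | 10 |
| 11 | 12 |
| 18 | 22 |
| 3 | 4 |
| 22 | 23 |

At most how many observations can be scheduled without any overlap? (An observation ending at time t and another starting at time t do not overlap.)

Greedy by earliest finish: after sorting by end time, pick each interval compatible with the last pick.
Sorted by end: (3,4)  (4,6)  (2,7)  (7,10)  (11,12)  (14,15)  (17,18)  (18,22)  (22,23)  (23,26)
take (3,4); take (4,6); skip (2,7); take (7,10); take (11,12); take (14,15); take (17,18); take (18,22); take (22,23); take (23,26).
Selected 9 observations.

9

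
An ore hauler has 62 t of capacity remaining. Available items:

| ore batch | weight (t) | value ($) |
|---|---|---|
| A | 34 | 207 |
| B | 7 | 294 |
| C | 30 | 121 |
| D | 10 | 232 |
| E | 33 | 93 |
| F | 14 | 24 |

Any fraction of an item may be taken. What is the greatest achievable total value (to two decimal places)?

777.37

Order: B (294/7=42.00) > D (232/10=23.20) > A (207/34=6.09) > C (121/30=4.03) > E (93/33=2.82) > F (24/14=1.71)
Fill: take B (7 @ 294) → take D (10 @ 232) → take A (34 @ 207) → take 11/30 of C → 44.37; 62/62 used.
Total value = 777.37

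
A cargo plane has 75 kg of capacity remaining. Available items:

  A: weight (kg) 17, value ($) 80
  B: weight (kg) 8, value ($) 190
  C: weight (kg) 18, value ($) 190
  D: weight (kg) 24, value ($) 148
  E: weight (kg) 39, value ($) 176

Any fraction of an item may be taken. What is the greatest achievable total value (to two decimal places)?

644.10

Ratios (sorted): B 23.75, C 10.56, D 6.17, A 4.71, E 4.51
take B (8 @ 190); take C (18 @ 190); take D (24 @ 148); take A (17 @ 80); take 8/39 of E → 36.10. Capacity used 75/75.
Total value = 644.10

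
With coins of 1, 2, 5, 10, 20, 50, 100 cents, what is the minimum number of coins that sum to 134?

5

134 − 1×100→34 − 1×20→14 − 1×10→4 − 2×2→0
Total coins = 1 + 1 + 1 + 2 = 5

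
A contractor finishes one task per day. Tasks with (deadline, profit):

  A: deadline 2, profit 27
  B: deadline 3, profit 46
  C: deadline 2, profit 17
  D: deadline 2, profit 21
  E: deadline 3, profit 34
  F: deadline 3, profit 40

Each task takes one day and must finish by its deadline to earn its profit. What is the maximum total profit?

120

Sort by profit descending; place each in the latest free slot ≤ its deadline.
By profit: B(d3,46), F(d3,40), E(d3,34), A(d2,27), D(d2,21), C(d2,17)
B→slot 3; F→slot 2; E→slot 1; A skipped; D skipped; C skipped.
Profit = 34 + 40 + 46 = 120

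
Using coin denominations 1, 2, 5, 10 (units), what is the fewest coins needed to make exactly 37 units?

5

37 − 3×10→7 − 1×5→2 − 1×2→0
Total coins = 3 + 1 + 1 = 5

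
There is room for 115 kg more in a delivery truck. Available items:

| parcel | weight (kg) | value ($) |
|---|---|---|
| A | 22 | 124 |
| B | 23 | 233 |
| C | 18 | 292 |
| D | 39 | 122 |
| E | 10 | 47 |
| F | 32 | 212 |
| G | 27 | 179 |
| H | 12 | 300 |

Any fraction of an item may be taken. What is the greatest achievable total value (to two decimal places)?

Greedy by value/weight ratio, highest first.
Order: H (300/12=25.00) > C (292/18=16.22) > B (233/23=10.13) > G (179/27=6.63) > F (212/32=6.62) > A (124/22=5.64) > E (47/10=4.70) > D (122/39=3.13)
Fill: take H (12 @ 300) → take C (18 @ 292) → take B (23 @ 233) → take G (27 @ 179) → take F (32 @ 212) → take 3/22 of A → 16.91; 115/115 used.
Total value = 1232.91

1232.91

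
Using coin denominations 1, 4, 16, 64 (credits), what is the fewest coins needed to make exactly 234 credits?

Use the largest denomination that fits, subtract, and repeat.
234 − 3×64→42 − 2×16→10 − 2×4→2 − 2×1→0
Total coins = 3 + 2 + 2 + 2 = 9

9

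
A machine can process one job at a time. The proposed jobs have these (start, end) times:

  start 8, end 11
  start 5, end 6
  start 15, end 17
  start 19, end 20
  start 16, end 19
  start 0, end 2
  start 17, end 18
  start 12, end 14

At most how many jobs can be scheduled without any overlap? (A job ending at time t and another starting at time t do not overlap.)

7

By end time: (0,2), (5,6), (8,11), (12,14), (15,17), (17,18), (16,19), (19,20).
Pick (0,2); next start ≥ 2 → (5,6); next start ≥ 6 → (8,11); next start ≥ 11 → (12,14); next start ≥ 14 → (15,17); next start ≥ 17 → (17,18); next start ≥ 18 → (19,20).
Selected 7 jobs.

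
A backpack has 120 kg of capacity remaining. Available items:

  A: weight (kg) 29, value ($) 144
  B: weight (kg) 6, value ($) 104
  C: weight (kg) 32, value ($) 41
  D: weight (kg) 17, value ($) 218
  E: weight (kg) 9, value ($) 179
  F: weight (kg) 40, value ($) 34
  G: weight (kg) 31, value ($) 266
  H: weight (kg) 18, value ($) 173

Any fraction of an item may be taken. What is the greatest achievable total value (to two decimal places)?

1096.81

Sort by value per unit weight and fill in that order.
Ratios (sorted): E 19.89, B 17.33, D 12.82, H 9.61, G 8.58, A 4.97, C 1.28, F 0.85
take E (9 @ 179); take B (6 @ 104); take D (17 @ 218); take H (18 @ 173); take G (31 @ 266); take A (29 @ 144); take 10/32 of C → 12.81. Capacity used 120/120.
Total value = 1096.81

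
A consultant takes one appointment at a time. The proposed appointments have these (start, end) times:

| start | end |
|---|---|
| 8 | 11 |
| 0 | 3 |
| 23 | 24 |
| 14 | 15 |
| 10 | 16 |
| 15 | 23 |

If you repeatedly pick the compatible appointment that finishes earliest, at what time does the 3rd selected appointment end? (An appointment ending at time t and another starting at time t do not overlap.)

Sorted by end: (0,3)  (8,11)  (14,15)  (10,16)  (15,23)  (23,24)
take (0,3); take (8,11); take (14,15); take (15,23); take (23,24).
Selected: (0,3) (8,11) (14,15) (15,23) (23,24)

15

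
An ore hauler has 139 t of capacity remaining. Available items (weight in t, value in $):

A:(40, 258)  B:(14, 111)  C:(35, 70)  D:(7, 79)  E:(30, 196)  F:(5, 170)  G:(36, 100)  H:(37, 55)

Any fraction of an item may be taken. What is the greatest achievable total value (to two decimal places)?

Order: F (170/5=34.00) > D (79/7=11.29) > B (111/14=7.93) > E (196/30=6.53) > A (258/40=6.45) > G (100/36=2.78) > C (70/35=2.00) > H (55/37=1.49)
Fill: take F (5 @ 170) → take D (7 @ 79) → take B (14 @ 111) → take E (30 @ 196) → take A (40 @ 258) → take G (36 @ 100) → take 7/35 of C → 14.00; 139/139 used.
Total value = 928.00

928.00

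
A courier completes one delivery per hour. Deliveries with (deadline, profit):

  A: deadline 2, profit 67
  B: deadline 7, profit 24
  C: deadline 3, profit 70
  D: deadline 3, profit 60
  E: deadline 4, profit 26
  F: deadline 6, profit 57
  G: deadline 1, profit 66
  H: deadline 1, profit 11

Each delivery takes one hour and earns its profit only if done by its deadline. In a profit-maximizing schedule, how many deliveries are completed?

6

Take jobs in profit order; each goes to the latest open slot no later than its deadline.
Profit order: C=70 A=67 G=66 D=60 F=57 E=26 B=24 H=11
Assign: C→slot 3, A→slot 2, G→slot 1, D skipped, F→slot 6, E→slot 4, B→slot 7, H skipped.
Slots: [1:G] [2:A] [3:C] [4:E] [6:F] [7:B]
6 of 8 scheduled.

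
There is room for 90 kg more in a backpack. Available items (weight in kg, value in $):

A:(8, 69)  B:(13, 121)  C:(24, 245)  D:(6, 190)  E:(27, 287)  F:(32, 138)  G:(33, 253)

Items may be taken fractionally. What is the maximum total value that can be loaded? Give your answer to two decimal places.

1004.00

Ratios (sorted): D 31.67, E 10.63, C 10.21, B 9.31, A 8.62, G 7.67, F 4.31
take D (6 @ 190); take E (27 @ 287); take C (24 @ 245); take B (13 @ 121); take A (8 @ 69); take 12/33 of G → 92.00. Capacity used 90/90.
Total value = 1004.00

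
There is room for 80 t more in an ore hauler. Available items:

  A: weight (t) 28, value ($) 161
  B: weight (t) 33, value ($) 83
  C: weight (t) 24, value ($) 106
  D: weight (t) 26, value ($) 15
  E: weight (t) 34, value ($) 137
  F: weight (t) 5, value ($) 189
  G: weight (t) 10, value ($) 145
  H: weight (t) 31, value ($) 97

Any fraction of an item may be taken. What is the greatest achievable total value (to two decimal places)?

653.38

Sort by value per unit weight and fill in that order.
Order: F (189/5=37.80) > G (145/10=14.50) > A (161/28=5.75) > C (106/24=4.42) > E (137/34=4.03) > H (97/31=3.13) > B (83/33=2.52) > D (15/26=0.58)
Fill: take F (5 @ 189) → take G (10 @ 145) → take A (28 @ 161) → take C (24 @ 106) → take 13/34 of E → 52.38; 80/80 used.
Total value = 653.38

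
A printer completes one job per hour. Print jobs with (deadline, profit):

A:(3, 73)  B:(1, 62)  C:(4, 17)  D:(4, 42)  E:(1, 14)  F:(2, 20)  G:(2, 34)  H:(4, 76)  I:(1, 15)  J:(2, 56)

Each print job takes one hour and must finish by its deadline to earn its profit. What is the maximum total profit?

267

Take jobs in profit order; each goes to the latest open slot no later than its deadline.
By profit: H(d4,76), A(d3,73), B(d1,62), J(d2,56), D(d4,42), G(d2,34), F(d2,20), C(d4,17), I(d1,15), E(d1,14)
H→slot 4; A→slot 3; B→slot 1; J→slot 2; D skipped; G skipped; F skipped; C skipped; I skipped; E skipped.
Profit = 62 + 56 + 73 + 76 = 267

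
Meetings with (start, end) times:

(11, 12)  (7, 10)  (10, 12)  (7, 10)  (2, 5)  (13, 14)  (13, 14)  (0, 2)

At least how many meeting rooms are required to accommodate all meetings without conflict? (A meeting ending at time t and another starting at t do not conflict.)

The answer is the maximum number of intervals overlapping at any instant.
starts: [0, 2, 7, 7, 10, 11, 13, 13]
ends:   [2, 5, 10, 10, 12, 12, 14, 14]
s0→1 e2→0 s2→1 e5→0 s7→1 s7→2  — peak 2.

2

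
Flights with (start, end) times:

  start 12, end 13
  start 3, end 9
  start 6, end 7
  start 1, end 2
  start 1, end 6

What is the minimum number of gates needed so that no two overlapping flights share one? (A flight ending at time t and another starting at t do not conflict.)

Count concurrent intervals with a sweep; the peak is the room count.
starts: [1, 1, 3, 6, 12]
ends:   [2, 6, 7, 9, 13]
s1→1 s1→2  — peak 2.

2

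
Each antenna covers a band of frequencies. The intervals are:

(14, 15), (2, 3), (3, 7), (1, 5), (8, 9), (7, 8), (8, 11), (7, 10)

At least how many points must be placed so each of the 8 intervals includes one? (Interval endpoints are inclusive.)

Process intervals by earliest right end; each time one isn't hit yet, stab at its right endpoint.
By right end: [2,3]  [1,5]  [3,7]  [7,8]  [8,9]  [7,10]  [8,11]  [14,15]
[2,3] uncovered → point at 3; [7,8] uncovered → point at 8; [14,15] uncovered → point at 15.
Points: 3, 8, 15 (3 total).

3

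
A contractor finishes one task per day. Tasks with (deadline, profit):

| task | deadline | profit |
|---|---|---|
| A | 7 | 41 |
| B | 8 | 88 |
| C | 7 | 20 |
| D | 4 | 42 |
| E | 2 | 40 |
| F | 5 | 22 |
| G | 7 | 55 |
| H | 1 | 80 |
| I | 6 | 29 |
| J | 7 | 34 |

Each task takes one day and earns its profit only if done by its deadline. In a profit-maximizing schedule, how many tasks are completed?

8

Take jobs in profit order; each goes to the latest open slot no later than its deadline.
By profit: B(d8,88), H(d1,80), G(d7,55), D(d4,42), A(d7,41), E(d2,40), J(d7,34), I(d6,29), F(d5,22), C(d7,20)
B→slot 8; H→slot 1; G→slot 7; D→slot 4; A→slot 6; E→slot 2; J→slot 5; I→slot 3; F skipped; C skipped.
8 of 10 scheduled.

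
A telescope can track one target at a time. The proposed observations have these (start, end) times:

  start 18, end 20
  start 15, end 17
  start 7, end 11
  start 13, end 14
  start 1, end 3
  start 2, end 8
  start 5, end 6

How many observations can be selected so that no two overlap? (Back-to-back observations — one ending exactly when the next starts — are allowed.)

6

Sort by end time and greedily take each interval whose start is ≥ the last chosen end.
Sorted by end: (1,3)  (5,6)  (2,8)  (7,11)  (13,14)  (15,17)  (18,20)
take (1,3); take (5,6); take (7,11); take (13,14); take (15,17); take (18,20).
Selected 6 observations.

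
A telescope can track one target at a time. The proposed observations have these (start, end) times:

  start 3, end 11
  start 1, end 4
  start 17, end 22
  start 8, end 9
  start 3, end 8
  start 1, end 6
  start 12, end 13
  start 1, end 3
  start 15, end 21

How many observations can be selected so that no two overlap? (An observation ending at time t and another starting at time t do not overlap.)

5

By end time: (1,3), (1,4), (1,6), (3,8), (8,9), (3,11), (12,13), (15,21), (17,22).
Pick (1,3); next start ≥ 3 → (3,8); next start ≥ 8 → (8,9); next start ≥ 9 → (12,13); next start ≥ 13 → (15,21).
Selected 5 observations.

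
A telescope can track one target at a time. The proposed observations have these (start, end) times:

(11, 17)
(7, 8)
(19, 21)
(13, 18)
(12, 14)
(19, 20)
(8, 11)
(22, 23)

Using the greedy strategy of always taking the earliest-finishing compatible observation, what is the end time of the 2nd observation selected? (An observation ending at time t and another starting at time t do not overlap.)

Greedy by earliest finish: after sorting by end time, pick each interval compatible with the last pick.
Sorted by end: (7,8)  (8,11)  (12,14)  (11,17)  (13,18)  (19,20)  (19,21)  (22,23)
take (7,8); take (8,11); take (12,14); take (19,20); take (22,23).
Selected: (7,8) (8,11) (12,14) (19,20) (22,23)

11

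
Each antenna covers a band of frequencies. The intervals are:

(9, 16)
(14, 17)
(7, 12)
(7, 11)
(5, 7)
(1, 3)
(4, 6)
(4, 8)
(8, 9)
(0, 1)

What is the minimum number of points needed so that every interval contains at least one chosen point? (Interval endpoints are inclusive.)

4

By right end: [0,1]  [1,3]  [4,6]  [5,7]  [4,8]  [8,9]  [7,11]  [7,12]  [9,16]  [14,17]
[0,1] uncovered → point at 1; [4,6] uncovered → point at 6; [8,9] uncovered → point at 9; [14,17] uncovered → point at 17.
Points: 1, 6, 9, 17 (4 total).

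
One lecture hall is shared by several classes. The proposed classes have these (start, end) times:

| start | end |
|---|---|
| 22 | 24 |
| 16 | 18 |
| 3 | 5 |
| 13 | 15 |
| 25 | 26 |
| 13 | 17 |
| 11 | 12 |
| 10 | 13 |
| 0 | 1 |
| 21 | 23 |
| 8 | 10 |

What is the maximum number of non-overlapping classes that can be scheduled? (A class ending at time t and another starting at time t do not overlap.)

Sorted by end: (0,1)  (3,5)  (8,10)  (11,12)  (10,13)  (13,15)  (13,17)  (16,18)  (21,23)  (22,24)  (25,26)
take (0,1); take (3,5); take (8,10); take (11,12); take (13,15); skip (13,17); take (16,18); take (21,23); skip (22,24); take (25,26).
Selected 8 classes.

8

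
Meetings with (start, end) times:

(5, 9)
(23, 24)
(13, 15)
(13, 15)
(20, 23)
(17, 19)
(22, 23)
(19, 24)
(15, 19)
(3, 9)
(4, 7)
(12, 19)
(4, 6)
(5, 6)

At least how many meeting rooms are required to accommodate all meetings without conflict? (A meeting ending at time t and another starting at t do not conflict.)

The answer is the maximum number of intervals overlapping at any instant.
Events (time:±→running): 3:+→1 4:+→2 4:+→3 5:+→4 5:+→5 … peak 5.

5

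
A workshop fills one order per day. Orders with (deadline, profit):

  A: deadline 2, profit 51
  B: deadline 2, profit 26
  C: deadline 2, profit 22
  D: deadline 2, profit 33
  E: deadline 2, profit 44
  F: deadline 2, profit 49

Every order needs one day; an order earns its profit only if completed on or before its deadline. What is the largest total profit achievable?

100

Take jobs in profit order; each goes to the latest open slot no later than its deadline.
Profit order: A=51 F=49 E=44 D=33 B=26 C=22
Assign: A→slot 2, F→slot 1, E skipped, D skipped, B skipped, C skipped.
Slots: [1:F] [2:A]
Profit = 49 + 51 = 100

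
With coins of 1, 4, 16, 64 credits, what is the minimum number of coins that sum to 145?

145 − 2×64→17 − 1×16→1 − 1×1→0
Total coins = 2 + 1 + 1 = 4

4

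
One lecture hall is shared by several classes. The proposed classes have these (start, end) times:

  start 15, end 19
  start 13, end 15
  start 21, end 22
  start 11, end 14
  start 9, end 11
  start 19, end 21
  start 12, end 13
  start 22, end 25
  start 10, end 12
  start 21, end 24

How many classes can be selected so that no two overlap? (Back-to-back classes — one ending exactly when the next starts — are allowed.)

Sorted by end: (9,11)  (10,12)  (12,13)  (11,14)  (13,15)  (15,19)  (19,21)  (21,22)  (21,24)  (22,25)
take (9,11); take (12,13); take (13,15); take (15,19); take (19,21); take (21,22); take (22,25).
Selected 7 classes.

7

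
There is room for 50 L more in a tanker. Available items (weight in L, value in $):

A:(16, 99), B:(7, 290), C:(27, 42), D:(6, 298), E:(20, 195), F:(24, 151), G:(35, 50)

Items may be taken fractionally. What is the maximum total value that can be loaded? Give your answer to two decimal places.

Order: D (298/6=49.67) > B (290/7=41.43) > E (195/20=9.75) > F (151/24=6.29) > A (99/16=6.19) > C (42/27=1.56) > G (50/35=1.43)
Fill: take D (6 @ 298) → take B (7 @ 290) → take E (20 @ 195) → take 17/24 of F → 106.96; 50/50 used.
Total value = 889.96

889.96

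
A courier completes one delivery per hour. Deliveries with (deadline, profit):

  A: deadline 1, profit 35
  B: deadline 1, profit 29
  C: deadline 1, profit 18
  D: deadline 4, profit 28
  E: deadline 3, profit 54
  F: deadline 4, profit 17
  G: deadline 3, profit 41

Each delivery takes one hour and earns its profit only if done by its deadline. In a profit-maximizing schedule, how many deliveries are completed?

Sort by profit descending; place each in the latest free slot ≤ its deadline.
By profit: E(d3,54), G(d3,41), A(d1,35), B(d1,29), D(d4,28), C(d1,18), F(d4,17)
E→slot 3; G→slot 2; A→slot 1; B skipped; D→slot 4; C skipped; F skipped.
4 of 7 scheduled.

4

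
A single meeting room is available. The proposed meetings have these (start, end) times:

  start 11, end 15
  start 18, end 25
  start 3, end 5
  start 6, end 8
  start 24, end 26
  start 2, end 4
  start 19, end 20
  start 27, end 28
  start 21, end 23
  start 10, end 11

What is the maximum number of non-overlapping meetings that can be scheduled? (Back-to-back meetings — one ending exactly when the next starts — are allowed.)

8

Sort by end time and greedily take each interval whose start is ≥ the last chosen end.
Sorted by end: (2,4)  (3,5)  (6,8)  (10,11)  (11,15)  (19,20)  (21,23)  (18,25)  (24,26)  (27,28)
take (2,4); skip (3,5); take (6,8); take (10,11); take (11,15); take (19,20); take (21,23); take (24,26); take (27,28).
Selected 8 meetings.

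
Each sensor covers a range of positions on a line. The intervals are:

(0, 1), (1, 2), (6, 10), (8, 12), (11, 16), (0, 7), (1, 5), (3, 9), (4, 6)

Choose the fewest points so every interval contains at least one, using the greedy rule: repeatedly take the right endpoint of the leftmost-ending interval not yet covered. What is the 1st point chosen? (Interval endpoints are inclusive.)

1

Process intervals by earliest right end; each time one isn't hit yet, stab at its right endpoint.
Sorted: [0,1] [1,2] [1,5] [4,6] [0,7] [3,9] [6,10] [8,12] [11,16]
{[0,1],[1,2],[1,5]} hit by 1; {[4,6],[0,7],[3,9],[6,10]} hit by 6; {[8,12],[11,16]} hit by 12.
Points: 1, 6, 12 (3 total).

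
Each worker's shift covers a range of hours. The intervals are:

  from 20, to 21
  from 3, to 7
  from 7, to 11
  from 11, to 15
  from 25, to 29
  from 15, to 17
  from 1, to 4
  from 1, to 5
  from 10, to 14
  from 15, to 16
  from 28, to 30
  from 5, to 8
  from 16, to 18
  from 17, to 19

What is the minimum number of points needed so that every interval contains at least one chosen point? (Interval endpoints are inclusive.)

Sort by right endpoint; whenever an interval is uncovered, place a point at its right end.
Sorted: [1,4] [1,5] [3,7] [5,8] [7,11] [10,14] [11,15] [15,16] [15,17] [16,18] [17,19] [20,21] [25,29] [28,30]
{[1,4],[1,5],[3,7]} hit by 4; {[5,8],[7,11]} hit by 8; {[10,14],[11,15]} hit by 14; {[15,16],[15,17],[16,18]} hit by 16; {[17,19]} hit by 19; {[20,21]} hit by 21; {[25,29],[28,30]} hit by 29.
Points: 4, 8, 14, 16, 19, 21, 29 (7 total).

7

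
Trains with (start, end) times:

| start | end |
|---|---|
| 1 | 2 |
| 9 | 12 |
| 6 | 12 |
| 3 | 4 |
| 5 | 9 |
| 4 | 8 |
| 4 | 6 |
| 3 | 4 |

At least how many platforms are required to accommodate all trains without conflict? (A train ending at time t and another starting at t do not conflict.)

The answer is the maximum number of intervals overlapping at any instant.
starts: [1, 3, 3, 4, 4, 5, 6, 9]
ends:   [2, 4, 4, 6, 8, 9, 12, 12]
s1→1 e2→0 s3→1 s3→2 e4→1 e4→0 s4→1 s4→2 s5→3  — peak 3.

3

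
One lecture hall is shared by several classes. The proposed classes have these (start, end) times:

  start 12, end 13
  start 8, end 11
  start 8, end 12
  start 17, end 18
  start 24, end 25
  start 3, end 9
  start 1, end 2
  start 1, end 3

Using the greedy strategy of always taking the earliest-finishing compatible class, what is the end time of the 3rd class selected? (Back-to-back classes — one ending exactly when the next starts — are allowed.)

13

Order by finish time; keep every interval that doesn't clash with the previous kept one.
Sorted by end: (1,2)  (1,3)  (3,9)  (8,11)  (8,12)  (12,13)  (17,18)  (24,25)
take (1,2); take (3,9); skip (8,11); take (12,13); take (17,18); take (24,25).
Selected: (1,2) (3,9) (12,13) (17,18) (24,25)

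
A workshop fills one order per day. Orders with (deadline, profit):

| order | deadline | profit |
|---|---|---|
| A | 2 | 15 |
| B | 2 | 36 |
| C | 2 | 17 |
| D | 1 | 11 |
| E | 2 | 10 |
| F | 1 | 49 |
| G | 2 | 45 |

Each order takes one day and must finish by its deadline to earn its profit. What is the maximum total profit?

Sort by profit descending; place each in the latest free slot ≤ its deadline.
Profit order: F=49 G=45 B=36 C=17 A=15 D=11 E=10
Assign: F→slot 1, G→slot 2, B skipped, C skipped, A skipped, D skipped, E skipped.
Slots: [1:F] [2:G]
Profit = 49 + 45 = 94

94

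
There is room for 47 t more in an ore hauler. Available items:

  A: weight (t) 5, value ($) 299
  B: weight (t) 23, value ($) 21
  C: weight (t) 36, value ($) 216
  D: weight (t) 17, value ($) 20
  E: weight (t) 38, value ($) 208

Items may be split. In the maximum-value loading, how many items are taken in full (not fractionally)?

Sort by value per unit weight and fill in that order.
Order: A (299/5=59.80) > C (216/36=6.00) > E (208/38=5.47) > D (20/17=1.18) > B (21/23=0.91)
Fill: take A (5 @ 299) → take C (36 @ 216) → take 6/38 of E → 32.84; 47/47 used.
2 item(s) taken whole; one partial (take 6/38 of E).

2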